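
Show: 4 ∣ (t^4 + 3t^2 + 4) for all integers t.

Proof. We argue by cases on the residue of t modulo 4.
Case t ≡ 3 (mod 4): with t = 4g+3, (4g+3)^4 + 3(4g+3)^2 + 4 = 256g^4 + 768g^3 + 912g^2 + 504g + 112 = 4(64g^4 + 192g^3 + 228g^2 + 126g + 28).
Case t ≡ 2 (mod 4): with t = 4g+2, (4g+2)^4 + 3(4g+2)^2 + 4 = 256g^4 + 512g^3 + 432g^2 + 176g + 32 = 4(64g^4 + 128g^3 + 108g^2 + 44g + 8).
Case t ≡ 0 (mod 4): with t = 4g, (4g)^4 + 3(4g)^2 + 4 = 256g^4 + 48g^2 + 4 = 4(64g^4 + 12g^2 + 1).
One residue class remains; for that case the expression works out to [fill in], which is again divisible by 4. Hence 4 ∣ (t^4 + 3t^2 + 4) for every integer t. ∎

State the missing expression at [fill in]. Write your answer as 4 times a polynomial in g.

4(64g^4 + 64g^3 + 36g^2 + 10g + 2)

The residues treated are {3, 2, 0}, so the missing case is t ≡ 1 (mod 4); write t = 4g+1.
Then (4g+1)^4 + 3(4g+1)^2 + 4 = 256g^4 + 256g^3 + 144g^2 + 40g + 8 = 4(64g^4 + 64g^3 + 36g^2 + 10g + 2).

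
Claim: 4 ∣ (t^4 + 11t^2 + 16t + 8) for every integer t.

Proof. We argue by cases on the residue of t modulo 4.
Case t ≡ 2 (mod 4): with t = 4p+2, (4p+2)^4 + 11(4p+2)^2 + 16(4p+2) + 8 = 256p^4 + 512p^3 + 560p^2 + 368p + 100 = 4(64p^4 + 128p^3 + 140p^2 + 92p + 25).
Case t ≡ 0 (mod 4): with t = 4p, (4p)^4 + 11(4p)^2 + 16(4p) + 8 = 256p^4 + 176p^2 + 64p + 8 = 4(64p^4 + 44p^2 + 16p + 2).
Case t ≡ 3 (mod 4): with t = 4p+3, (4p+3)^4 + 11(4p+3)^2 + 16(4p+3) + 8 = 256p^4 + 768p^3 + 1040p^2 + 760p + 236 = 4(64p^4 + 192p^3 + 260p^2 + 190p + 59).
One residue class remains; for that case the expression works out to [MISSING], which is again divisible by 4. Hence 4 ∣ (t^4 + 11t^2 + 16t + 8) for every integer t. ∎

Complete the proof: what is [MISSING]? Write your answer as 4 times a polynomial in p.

4(64p^4 + 64p^3 + 68p^2 + 42p + 9)

The residues treated are {2, 0, 3}, so the missing case is t ≡ 1 (mod 4); write t = 4p+1.
Then (4p+1)^4 + 11(4p+1)^2 + 16(4p+1) + 8 = 256p^4 + 256p^3 + 272p^2 + 168p + 36 = 4(64p^4 + 64p^3 + 68p^2 + 42p + 9).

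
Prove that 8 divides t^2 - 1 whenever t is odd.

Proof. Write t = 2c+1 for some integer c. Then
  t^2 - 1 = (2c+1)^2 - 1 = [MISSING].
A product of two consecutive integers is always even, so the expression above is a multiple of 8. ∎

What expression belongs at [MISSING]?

4c(c + 1)

(2c+1)^2 - 1 = 4c^2 + 4c + 1 - 1 = 4c^2 + 4c = 4c(c+1).
Since c and c+1 are consecutive, c(c+1) is even, and 4·(even) is a multiple of 8.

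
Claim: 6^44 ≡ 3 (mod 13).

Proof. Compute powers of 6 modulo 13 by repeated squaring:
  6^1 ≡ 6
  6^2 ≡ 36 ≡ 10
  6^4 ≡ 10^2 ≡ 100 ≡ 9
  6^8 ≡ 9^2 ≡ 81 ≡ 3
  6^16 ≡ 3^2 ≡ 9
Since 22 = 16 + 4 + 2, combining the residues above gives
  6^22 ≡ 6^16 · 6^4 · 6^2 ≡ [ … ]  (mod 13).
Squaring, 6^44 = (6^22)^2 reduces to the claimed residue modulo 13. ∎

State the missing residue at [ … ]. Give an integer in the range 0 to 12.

6^16 · 6^4 · 6^2 ≡ 9 · 9 · 10 = 810.
810 mod 13 = 4, so 6^22 ≡ 4 (mod 13).

4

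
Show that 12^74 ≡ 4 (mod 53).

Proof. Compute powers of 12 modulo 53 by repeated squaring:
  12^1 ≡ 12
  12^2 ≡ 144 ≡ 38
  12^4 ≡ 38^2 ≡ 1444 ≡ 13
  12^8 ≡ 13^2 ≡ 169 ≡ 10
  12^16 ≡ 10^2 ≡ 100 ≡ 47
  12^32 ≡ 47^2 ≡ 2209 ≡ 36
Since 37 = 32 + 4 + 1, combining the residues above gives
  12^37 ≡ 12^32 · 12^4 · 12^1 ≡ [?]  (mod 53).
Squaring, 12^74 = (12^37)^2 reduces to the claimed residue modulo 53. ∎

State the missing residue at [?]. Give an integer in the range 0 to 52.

51

Multiply the listed residues: 36 · 13 · 12 = 468 → 5616.
Reducing modulo 53: 5616 = 105·53 + 51, so 12^37 ≡ 51.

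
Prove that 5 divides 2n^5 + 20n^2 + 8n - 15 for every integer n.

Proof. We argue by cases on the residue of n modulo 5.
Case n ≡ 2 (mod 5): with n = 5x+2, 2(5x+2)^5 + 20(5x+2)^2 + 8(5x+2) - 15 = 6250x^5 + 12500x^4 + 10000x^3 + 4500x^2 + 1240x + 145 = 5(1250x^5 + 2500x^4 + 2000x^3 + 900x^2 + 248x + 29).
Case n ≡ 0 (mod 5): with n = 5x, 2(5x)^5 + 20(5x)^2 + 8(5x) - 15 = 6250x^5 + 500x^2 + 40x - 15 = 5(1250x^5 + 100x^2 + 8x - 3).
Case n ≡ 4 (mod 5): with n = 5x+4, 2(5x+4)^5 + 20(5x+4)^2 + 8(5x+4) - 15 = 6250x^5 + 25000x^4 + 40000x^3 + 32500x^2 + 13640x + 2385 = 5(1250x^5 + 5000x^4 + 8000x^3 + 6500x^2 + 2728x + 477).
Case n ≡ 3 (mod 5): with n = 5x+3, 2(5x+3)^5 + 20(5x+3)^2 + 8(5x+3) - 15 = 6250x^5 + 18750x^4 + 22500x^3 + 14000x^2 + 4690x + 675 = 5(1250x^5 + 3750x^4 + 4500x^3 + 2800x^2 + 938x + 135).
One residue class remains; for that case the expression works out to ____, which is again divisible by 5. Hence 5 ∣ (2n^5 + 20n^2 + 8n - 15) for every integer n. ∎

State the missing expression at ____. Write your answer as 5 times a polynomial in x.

The residues treated are {2, 0, 4, 3}, so the missing case is n ≡ 1 (mod 5); write n = 5x+1.
Then 2(5x+1)^5 + 20(5x+1)^2 + 8(5x+1) - 15 = 6250x^5 + 6250x^4 + 2500x^3 + 1000x^2 + 290x + 15 = 5(1250x^5 + 1250x^4 + 500x^3 + 200x^2 + 58x + 3).

5(1250x^5 + 1250x^4 + 500x^3 + 200x^2 + 58x + 3)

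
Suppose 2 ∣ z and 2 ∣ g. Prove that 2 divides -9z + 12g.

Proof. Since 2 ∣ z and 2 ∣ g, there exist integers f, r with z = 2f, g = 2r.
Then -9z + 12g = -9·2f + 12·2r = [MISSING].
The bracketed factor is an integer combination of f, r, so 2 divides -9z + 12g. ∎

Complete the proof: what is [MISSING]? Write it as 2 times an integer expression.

2(-9f + 12r)

Each term has a factor of 2: -9·2f + 12·2r = 2·(-9f + 12r).
Since -9f + 12r is an integer, 2 ∣ (-9z + 12g).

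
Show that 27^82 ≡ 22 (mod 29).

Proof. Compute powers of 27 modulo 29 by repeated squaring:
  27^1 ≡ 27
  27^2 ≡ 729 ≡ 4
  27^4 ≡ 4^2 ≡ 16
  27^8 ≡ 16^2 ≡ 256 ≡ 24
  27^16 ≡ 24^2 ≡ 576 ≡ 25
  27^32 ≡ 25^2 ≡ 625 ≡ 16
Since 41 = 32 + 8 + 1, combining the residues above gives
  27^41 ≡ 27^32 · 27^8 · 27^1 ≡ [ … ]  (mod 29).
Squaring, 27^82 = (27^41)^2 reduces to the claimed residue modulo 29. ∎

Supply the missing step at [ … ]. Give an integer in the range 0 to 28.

15

27^32 · 27^8 · 27^1 ≡ 16 · 24 · 27 = 10368.
10368 mod 29 = 15, so 27^41 ≡ 15 (mod 29).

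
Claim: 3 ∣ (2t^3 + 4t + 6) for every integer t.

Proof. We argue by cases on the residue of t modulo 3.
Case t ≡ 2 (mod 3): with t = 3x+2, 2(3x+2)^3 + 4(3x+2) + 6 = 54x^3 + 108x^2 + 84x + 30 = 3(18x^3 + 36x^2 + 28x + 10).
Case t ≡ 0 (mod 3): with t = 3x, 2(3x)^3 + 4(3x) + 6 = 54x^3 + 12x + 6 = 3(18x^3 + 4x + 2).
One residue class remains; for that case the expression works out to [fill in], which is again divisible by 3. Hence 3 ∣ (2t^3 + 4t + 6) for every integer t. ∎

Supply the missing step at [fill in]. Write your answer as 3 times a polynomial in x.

3(18x^3 + 18x^2 + 10x + 4)

Only t ≡ 1 (mod 3) is unaccounted for. Put t = 3x+1:
2(3x+1)^3 + 4(3x+1) + 6 expands to 54x^3 + 54x^2 + 30x + 12,
and factoring out 3 leaves 3(18x^3 + 18x^2 + 10x + 4).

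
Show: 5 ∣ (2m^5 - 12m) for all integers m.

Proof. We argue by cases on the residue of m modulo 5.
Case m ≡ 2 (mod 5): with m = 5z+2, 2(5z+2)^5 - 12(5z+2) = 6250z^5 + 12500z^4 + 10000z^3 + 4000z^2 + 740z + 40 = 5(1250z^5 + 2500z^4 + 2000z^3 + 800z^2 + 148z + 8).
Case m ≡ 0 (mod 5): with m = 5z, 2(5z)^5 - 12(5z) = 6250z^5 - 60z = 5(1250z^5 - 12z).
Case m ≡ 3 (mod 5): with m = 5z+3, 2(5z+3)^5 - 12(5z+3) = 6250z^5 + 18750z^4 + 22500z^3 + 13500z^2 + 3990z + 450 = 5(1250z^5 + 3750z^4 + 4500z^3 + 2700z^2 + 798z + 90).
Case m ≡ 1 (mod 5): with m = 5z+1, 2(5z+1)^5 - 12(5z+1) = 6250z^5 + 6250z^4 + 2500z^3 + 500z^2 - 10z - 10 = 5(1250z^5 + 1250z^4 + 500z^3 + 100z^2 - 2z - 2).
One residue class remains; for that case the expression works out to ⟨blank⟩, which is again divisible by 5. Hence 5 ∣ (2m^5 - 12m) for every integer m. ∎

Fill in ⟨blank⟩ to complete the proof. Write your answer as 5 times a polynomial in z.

The residues treated are {2, 0, 3, 1}, so the missing case is m ≡ 4 (mod 5); write m = 5z+4.
Then 2(5z+4)^5 - 12(5z+4) = 6250z^5 + 25000z^4 + 40000z^3 + 32000z^2 + 12740z + 2000 = 5(1250z^5 + 5000z^4 + 8000z^3 + 6400z^2 + 2548z + 400).

5(1250z^5 + 5000z^4 + 8000z^3 + 6400z^2 + 2548z + 400)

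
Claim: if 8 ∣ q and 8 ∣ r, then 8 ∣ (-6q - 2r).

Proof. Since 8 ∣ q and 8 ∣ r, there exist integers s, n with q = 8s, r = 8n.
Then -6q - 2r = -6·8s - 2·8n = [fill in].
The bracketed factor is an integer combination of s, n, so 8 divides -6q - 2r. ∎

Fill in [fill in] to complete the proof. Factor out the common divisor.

8(-2n - 6s)

Each term has a factor of 8: -6·8s - 2·8n = 8·(-2n - 6s).
Since -2n - 6s is an integer, 8 ∣ (-6q - 2r).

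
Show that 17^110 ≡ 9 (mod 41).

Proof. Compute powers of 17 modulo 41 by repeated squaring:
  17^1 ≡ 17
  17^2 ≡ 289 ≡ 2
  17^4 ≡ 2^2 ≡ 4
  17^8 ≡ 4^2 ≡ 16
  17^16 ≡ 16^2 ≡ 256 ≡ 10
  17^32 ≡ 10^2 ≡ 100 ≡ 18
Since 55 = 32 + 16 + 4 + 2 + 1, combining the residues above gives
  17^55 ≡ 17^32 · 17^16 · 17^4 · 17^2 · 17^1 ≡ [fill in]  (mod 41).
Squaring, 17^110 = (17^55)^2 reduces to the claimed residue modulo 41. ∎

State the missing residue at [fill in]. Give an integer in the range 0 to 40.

Multiply the listed residues: 18 · 10 · 4 · 2 · 17 = 180 → 720 → 1440 → 24480.
Reducing modulo 41: 24480 = 597·41 + 3, so 17^55 ≡ 3.

3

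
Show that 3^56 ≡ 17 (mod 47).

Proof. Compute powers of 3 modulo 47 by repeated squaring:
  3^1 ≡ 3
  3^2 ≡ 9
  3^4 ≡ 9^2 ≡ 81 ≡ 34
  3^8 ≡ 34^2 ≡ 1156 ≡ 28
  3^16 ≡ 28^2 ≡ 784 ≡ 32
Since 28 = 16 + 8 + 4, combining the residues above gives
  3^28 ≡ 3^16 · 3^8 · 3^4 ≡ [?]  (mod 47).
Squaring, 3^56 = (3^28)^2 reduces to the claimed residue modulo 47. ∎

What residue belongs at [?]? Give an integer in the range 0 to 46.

3^16 · 3^8 · 3^4 ≡ 32 · 28 · 34 = 30464.
30464 mod 47 = 8, so 3^28 ≡ 8 (mod 47).

8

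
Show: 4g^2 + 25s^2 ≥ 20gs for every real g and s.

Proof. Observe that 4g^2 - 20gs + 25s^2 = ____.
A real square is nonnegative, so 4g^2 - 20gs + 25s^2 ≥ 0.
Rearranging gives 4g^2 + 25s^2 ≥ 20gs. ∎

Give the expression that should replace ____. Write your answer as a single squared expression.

The leading and trailing coefficients are 2^2 and 5^2, and 20 = 2·2·5, so the trinomial is (2g - 5s)^2.
Hence 4g^2 - 20gs + 25s^2 ≥ 0.

(2g - 5s)^2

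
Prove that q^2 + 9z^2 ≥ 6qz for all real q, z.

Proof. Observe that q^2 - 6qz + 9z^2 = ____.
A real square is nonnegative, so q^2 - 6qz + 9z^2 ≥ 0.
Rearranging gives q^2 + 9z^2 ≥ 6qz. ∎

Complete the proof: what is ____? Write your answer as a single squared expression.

The leading and trailing coefficients are 1^2 and 3^2, and 6 = 2·1·3, so the trinomial is (q - 3z)^2.
Hence q^2 - 6qz + 9z^2 ≥ 0.

(q - 3z)^2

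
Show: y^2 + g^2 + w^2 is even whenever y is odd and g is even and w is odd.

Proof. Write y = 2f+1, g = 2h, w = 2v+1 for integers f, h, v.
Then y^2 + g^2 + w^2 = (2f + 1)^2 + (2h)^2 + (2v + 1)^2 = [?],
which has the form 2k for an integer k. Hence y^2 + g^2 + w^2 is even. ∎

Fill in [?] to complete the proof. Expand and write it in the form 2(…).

Expanding: (2f + 1)^2 + (2h)^2 + (2v + 1)^2 = 4f^2 + 4f + 4h^2 + 4v^2 + 4v + 2.
Every term is even; pulling out the factor of 2 gives 2(2f^2 + 2f + 2h^2 + 2v^2 + 2v + 1).

2(2f^2 + 2f + 2h^2 + 2v^2 + 2v + 1)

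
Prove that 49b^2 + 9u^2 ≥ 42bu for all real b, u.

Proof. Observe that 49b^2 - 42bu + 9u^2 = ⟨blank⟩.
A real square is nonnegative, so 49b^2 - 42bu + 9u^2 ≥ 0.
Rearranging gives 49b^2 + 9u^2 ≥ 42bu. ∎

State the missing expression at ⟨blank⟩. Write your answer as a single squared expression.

49b^2 - 42bu + 9u^2 is a perfect-square trinomial: the outer terms are (7b)^2 and (3u)^2, and the cross term is -2·7b·3u.
So 49b^2 - 42bu + 9u^2 = (7b - 3u)^2 ≥ 0.

(7b - 3u)^2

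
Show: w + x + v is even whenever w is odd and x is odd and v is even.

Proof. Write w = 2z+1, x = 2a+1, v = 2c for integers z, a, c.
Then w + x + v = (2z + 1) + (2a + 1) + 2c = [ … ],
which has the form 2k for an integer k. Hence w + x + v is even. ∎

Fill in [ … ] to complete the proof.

(2z + 1) + (2a + 1) + 2c = 2a + 2c + 2z + 2
= 2(a + c + z + 1).
Since a + c + z + 1 is an integer, the sum is of the form 2k for an integer k.

2(a + c + z + 1)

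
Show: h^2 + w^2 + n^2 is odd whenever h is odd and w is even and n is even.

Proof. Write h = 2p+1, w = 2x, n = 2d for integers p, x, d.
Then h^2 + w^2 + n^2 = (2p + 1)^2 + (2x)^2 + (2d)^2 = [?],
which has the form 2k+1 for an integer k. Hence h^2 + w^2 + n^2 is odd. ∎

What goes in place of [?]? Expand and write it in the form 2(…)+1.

(2p + 1)^2 + (2x)^2 + (2d)^2 = 4d^2 + 4p^2 + 4p + 4x^2 + 1
= 2(2d^2 + 2p^2 + 2p + 2x^2) + 1.
Since 2d^2 + 2p^2 + 2p + 2x^2 is an integer, the sum of squares is of the form 2k+1 for an integer k.

2(2d^2 + 2p^2 + 2p + 2x^2) + 1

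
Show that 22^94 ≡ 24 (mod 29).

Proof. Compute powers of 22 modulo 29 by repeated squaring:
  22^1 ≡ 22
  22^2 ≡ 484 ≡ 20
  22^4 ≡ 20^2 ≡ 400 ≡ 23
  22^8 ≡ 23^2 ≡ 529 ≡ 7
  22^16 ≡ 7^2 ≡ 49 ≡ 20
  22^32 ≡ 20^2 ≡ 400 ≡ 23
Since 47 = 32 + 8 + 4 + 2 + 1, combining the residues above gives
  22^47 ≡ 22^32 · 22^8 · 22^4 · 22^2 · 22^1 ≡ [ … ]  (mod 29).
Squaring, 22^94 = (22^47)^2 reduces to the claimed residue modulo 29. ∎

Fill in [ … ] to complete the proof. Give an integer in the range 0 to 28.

13

Multiply the listed residues: 23 · 7 · 23 · 20 · 22 = 161 → 3703 → 74060 → 1629320.
Reducing modulo 29: 1629320 = 56183·29 + 13, so 22^47 ≡ 13.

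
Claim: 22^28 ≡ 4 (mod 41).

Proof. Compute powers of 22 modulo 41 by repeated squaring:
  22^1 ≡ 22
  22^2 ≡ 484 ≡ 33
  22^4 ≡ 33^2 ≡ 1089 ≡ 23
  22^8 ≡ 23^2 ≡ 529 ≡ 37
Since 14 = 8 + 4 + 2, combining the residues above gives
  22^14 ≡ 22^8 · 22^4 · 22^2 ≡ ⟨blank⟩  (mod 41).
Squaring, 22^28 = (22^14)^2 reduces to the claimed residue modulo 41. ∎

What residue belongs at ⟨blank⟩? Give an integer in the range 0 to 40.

Multiply the listed residues: 37 · 23 · 33 = 851 → 28083.
Reducing modulo 41: 28083 = 684·41 + 39, so 22^14 ≡ 39.

39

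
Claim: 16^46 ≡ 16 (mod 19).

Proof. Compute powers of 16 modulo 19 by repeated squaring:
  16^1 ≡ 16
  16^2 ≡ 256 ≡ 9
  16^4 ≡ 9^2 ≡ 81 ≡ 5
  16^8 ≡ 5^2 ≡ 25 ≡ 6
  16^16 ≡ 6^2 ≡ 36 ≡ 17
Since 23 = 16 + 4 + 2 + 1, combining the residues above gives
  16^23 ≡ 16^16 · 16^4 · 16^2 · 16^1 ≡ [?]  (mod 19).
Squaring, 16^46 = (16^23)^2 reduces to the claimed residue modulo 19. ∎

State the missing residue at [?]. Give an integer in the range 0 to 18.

4

Multiply the listed residues: 17 · 5 · 9 · 16 = 85 → 765 → 12240.
Reducing modulo 19: 12240 = 644·19 + 4, so 16^23 ≡ 4.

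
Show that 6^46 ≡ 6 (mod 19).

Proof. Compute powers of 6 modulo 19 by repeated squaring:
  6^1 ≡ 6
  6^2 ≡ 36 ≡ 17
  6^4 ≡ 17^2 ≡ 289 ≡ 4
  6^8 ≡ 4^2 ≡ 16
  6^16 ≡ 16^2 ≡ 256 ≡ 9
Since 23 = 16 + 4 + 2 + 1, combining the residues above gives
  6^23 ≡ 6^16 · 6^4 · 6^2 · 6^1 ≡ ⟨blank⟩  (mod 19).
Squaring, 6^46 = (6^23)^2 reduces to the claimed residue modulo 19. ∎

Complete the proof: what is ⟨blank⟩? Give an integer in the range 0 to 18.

5

Multiply the listed residues: 9 · 4 · 17 · 6 = 36 → 612 → 3672.
Reducing modulo 19: 3672 = 193·19 + 5, so 6^23 ≡ 5.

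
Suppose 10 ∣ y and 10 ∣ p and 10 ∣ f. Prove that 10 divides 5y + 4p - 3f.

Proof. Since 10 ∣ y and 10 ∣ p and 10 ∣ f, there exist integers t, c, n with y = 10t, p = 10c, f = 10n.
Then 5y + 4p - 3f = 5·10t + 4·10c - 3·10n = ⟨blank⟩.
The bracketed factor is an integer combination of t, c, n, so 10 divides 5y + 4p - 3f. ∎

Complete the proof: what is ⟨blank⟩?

Each term has a factor of 10: 5·10t + 4·10c - 3·10n = 10·(4c - 3n + 5t).
Since 4c - 3n + 5t is an integer, 10 ∣ (5y + 4p - 3f).

10(4c - 3n + 5t)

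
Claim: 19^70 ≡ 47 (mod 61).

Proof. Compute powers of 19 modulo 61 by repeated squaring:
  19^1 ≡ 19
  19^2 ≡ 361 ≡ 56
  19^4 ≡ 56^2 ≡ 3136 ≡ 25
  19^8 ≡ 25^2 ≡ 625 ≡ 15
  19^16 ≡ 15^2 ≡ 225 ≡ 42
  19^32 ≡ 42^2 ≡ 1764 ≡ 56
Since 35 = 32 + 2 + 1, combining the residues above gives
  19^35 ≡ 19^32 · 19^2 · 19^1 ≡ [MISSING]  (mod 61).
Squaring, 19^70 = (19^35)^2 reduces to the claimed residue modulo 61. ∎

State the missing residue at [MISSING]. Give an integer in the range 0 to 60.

48

19^32 · 19^2 · 19^1 ≡ 56 · 56 · 19 = 59584.
59584 mod 61 = 48, so 19^35 ≡ 48 (mod 61).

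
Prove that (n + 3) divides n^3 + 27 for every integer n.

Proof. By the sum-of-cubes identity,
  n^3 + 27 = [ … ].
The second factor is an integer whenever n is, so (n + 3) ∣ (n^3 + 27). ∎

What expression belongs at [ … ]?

a^3 + b^3 = (a + b)(a^2 - ab + b^2). With a = n, b = 3:
n^3 + 27 = (n + 3)(n^2 - 3n + 9).

(n + 3)(n^2 - 3n + 9)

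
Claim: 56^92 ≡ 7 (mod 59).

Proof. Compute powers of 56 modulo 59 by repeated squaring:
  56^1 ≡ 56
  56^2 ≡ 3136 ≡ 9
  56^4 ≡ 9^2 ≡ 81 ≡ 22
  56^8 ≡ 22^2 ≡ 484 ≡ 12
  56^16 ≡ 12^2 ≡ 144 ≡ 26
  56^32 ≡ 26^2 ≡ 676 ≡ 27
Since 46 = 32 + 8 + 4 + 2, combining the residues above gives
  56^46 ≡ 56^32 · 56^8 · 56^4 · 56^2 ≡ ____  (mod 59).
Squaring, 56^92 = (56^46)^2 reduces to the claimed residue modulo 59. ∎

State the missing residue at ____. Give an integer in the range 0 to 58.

56^32 · 56^8 · 56^4 · 56^2 ≡ 27 · 12 · 22 · 9 = 64152.
64152 mod 59 = 19, so 56^46 ≡ 19 (mod 59).

19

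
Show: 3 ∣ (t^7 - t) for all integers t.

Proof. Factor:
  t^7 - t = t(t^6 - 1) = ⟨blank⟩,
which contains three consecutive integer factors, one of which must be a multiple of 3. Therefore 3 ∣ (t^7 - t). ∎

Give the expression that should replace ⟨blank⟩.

(t - 1)t(t + 1)(t^4 + t^2 + 1)

t^6 - 1 = (t^2 - 1)(t^4 + t^2 + 1), and t^2 - 1 = (t-1)(t+1).
So t(t^6 - 1) = (t - 1)t(t + 1)(t^4 + t^2 + 1).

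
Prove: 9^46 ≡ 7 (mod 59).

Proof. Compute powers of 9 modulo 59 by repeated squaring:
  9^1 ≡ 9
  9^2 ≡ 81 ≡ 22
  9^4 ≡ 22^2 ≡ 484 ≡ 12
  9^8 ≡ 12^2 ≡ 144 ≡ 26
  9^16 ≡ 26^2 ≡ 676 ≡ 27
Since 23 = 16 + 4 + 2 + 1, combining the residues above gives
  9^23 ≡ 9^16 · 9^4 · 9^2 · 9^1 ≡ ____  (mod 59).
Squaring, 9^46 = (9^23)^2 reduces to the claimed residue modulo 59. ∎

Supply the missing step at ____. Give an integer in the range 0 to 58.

19

9^16 · 9^4 · 9^2 · 9^1 ≡ 27 · 12 · 22 · 9 = 64152.
64152 mod 59 = 19, so 9^23 ≡ 19 (mod 59).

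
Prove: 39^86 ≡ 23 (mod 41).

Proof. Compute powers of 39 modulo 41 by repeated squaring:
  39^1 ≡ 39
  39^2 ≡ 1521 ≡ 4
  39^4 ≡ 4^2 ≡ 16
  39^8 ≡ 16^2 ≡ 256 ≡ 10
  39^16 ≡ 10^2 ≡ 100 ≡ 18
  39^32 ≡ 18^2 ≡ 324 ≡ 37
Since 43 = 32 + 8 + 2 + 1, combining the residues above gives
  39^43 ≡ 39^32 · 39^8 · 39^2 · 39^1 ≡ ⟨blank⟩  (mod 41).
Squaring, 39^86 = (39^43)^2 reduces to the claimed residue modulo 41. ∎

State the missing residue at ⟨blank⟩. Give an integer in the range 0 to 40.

33

Multiply the listed residues: 37 · 10 · 4 · 39 = 370 → 1480 → 57720.
Reducing modulo 41: 57720 = 1407·41 + 33, so 39^43 ≡ 33.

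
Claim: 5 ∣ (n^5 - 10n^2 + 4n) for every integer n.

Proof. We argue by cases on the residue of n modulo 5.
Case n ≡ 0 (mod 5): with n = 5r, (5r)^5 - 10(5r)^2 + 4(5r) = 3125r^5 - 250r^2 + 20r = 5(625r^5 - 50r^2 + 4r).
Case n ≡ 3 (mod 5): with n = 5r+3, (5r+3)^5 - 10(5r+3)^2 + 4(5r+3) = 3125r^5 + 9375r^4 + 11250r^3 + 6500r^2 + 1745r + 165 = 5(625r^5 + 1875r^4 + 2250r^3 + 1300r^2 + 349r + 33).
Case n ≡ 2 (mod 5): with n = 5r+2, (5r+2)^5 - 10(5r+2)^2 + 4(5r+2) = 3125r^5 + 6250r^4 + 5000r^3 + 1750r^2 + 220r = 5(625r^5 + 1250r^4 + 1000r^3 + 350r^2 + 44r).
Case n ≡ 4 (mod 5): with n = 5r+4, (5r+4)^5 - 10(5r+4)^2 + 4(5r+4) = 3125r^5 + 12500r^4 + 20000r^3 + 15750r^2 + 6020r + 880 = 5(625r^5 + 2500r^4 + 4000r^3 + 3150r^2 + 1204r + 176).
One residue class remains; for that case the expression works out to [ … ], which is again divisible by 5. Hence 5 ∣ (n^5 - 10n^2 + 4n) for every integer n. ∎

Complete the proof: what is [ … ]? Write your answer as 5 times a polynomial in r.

5(625r^5 + 625r^4 + 250r^3 - 11r - 1)

The residues treated are {0, 3, 2, 4}, so the missing case is n ≡ 1 (mod 5); write n = 5r+1.
Then (5r+1)^5 - 10(5r+1)^2 + 4(5r+1) = 3125r^5 + 3125r^4 + 1250r^3 - 55r - 5 = 5(625r^5 + 625r^4 + 250r^3 - 11r - 1).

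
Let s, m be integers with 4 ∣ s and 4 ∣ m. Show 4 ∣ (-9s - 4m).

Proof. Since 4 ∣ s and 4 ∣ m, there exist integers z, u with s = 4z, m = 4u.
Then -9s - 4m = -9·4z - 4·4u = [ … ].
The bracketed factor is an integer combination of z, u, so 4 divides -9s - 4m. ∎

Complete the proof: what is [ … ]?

4(-4u - 9z)

Pull the common 4 out of every term: -9·4z - 4·4u = 4(-4u - 9z).
-4u - 9z is an integer, which exhibits the divisibility.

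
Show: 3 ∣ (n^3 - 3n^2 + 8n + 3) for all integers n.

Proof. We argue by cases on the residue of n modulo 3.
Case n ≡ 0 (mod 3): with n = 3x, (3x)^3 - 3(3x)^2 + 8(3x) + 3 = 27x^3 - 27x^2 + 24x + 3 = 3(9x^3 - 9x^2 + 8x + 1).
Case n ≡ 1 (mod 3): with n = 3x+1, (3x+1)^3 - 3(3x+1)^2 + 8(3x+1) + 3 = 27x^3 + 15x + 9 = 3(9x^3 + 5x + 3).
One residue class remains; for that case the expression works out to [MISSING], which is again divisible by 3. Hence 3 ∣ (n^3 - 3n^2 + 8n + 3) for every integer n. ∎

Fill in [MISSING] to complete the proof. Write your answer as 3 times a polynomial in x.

The residues treated are {0, 1}, so the missing case is n ≡ 2 (mod 3); write n = 3x+2.
Then (3x+2)^3 - 3(3x+2)^2 + 8(3x+2) + 3 = 27x^3 + 27x^2 + 24x + 15 = 3(9x^3 + 9x^2 + 8x + 5).

3(9x^3 + 9x^2 + 8x + 5)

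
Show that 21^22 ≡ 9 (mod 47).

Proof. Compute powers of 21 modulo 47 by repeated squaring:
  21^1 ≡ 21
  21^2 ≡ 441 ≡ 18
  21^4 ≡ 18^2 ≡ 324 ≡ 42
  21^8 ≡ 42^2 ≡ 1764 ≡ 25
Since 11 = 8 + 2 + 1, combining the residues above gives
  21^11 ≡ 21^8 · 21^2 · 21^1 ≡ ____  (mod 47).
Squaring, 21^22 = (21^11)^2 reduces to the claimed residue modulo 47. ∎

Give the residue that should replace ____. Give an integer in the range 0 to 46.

3

21^8 · 21^2 · 21^1 ≡ 25 · 18 · 21 = 9450.
9450 mod 47 = 3, so 21^11 ≡ 3 (mod 47).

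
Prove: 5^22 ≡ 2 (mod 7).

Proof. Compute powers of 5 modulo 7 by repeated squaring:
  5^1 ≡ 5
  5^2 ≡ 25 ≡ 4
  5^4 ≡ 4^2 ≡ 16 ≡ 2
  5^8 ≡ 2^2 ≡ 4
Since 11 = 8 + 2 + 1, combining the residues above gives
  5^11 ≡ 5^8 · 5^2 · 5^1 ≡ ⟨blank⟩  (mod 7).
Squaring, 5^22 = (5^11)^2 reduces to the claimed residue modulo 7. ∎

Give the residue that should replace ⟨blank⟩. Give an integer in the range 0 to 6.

Multiply the listed residues: 4 · 4 · 5 = 16 → 80.
Reducing modulo 7: 80 = 11·7 + 3, so 5^11 ≡ 3.

3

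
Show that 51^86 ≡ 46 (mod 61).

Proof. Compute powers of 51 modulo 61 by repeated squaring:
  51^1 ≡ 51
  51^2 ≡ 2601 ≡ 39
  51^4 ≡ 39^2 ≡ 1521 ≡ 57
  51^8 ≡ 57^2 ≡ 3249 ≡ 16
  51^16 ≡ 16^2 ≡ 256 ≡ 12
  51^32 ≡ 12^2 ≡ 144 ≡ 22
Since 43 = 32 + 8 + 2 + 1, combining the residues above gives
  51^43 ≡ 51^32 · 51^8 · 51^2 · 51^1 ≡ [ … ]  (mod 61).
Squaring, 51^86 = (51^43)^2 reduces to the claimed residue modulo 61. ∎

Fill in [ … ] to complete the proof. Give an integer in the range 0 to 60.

31

51^32 · 51^8 · 51^2 · 51^1 ≡ 22 · 16 · 39 · 51 = 700128.
700128 mod 61 = 31, so 51^43 ≡ 31 (mod 61).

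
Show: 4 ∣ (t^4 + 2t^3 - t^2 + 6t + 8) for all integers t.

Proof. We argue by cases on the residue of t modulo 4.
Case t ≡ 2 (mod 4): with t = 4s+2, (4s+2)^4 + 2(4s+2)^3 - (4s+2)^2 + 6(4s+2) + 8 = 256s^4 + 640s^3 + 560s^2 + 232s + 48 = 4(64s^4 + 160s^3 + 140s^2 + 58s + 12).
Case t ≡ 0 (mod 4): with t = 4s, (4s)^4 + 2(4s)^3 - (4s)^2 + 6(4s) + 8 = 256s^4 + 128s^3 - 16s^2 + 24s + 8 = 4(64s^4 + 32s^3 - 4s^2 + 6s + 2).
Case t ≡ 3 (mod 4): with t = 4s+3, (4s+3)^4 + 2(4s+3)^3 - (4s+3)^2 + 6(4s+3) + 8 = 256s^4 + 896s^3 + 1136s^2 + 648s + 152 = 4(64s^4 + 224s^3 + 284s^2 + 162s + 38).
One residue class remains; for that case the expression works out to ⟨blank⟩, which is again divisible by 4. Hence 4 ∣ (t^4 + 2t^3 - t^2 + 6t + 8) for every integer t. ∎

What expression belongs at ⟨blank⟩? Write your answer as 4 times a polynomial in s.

4(64s^4 + 96s^3 + 44s^2 + 14s + 4)

Only t ≡ 1 (mod 4) is unaccounted for. Put t = 4s+1:
(4s+1)^4 + 2(4s+1)^3 - (4s+1)^2 + 6(4s+1) + 8 expands to 256s^4 + 384s^3 + 176s^2 + 56s + 16,
and factoring out 4 leaves 4(64s^4 + 96s^3 + 44s^2 + 14s + 4).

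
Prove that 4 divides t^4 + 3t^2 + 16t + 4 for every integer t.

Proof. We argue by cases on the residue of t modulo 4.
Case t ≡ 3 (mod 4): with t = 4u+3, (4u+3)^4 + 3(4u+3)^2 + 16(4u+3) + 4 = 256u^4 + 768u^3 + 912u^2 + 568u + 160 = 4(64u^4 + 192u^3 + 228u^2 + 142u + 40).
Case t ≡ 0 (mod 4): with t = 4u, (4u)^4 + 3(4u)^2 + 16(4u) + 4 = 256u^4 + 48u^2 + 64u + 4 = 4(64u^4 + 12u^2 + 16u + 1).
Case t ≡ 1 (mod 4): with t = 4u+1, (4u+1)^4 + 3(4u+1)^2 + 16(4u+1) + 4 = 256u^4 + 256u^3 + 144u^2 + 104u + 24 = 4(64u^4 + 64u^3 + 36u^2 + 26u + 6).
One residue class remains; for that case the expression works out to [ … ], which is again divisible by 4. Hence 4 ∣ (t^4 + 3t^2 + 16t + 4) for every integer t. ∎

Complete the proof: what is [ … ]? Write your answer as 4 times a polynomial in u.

4(64u^4 + 128u^3 + 108u^2 + 60u + 16)

The residues treated are {3, 0, 1}, so the missing case is t ≡ 2 (mod 4); write t = 4u+2.
Then (4u+2)^4 + 3(4u+2)^2 + 16(4u+2) + 4 = 256u^4 + 512u^3 + 432u^2 + 240u + 64 = 4(64u^4 + 128u^3 + 108u^2 + 60u + 16).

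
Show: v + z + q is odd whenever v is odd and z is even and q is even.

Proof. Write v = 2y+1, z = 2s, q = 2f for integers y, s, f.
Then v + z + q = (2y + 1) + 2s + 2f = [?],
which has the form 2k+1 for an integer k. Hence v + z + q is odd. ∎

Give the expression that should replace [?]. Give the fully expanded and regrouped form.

(2y + 1) + 2s + 2f = 2f + 2s + 2y + 1
= 2(f + s + y) + 1.
Since f + s + y is an integer, the sum is of the form 2k+1 for an integer k.

2(f + s + y) + 1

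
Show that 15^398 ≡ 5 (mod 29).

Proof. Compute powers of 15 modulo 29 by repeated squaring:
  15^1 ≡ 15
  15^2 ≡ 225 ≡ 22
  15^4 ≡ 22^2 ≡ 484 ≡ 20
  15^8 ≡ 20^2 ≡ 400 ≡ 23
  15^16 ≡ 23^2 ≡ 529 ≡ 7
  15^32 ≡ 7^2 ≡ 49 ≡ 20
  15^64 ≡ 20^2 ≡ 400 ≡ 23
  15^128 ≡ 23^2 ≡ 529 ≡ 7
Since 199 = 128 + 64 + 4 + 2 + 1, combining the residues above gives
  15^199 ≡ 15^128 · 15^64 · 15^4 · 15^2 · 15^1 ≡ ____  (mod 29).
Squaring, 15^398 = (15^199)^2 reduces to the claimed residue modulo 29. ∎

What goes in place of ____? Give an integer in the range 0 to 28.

15^128 · 15^64 · 15^4 · 15^2 · 15^1 ≡ 7 · 23 · 20 · 22 · 15 = 1062600.
1062600 mod 29 = 11, so 15^199 ≡ 11 (mod 29).

11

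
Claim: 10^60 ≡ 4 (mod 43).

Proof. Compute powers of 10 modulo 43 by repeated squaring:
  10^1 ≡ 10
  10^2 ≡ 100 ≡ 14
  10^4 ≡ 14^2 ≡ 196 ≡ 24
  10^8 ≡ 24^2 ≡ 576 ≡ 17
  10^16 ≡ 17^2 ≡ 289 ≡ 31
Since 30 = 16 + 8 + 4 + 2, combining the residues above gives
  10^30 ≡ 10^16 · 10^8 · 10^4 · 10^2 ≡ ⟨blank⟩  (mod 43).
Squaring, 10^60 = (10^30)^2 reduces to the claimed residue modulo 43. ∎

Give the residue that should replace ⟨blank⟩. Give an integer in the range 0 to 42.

41

10^16 · 10^8 · 10^4 · 10^2 ≡ 31 · 17 · 24 · 14 = 177072.
177072 mod 43 = 41, so 10^30 ≡ 41 (mod 43).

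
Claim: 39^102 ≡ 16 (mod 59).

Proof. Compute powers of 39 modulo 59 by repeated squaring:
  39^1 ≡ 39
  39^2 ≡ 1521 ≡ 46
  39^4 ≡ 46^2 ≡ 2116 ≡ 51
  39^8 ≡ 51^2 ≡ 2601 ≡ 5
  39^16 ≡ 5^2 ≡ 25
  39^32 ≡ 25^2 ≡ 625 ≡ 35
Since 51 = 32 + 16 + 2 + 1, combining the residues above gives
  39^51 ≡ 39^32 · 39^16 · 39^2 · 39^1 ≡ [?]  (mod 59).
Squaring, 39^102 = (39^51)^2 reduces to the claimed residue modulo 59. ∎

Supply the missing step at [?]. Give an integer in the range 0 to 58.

55

Multiply the listed residues: 35 · 25 · 46 · 39 = 875 → 40250 → 1569750.
Reducing modulo 59: 1569750 = 26605·59 + 55, so 39^51 ≡ 55.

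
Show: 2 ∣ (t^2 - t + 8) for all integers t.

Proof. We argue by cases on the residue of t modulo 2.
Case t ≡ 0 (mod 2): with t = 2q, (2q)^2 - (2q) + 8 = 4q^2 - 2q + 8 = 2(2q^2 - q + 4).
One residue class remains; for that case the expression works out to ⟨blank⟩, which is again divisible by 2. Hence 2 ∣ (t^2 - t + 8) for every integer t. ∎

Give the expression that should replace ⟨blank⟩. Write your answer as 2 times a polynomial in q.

Only t ≡ 1 (mod 2) is unaccounted for. Put t = 2q+1:
(2q+1)^2 - (2q+1) + 8 expands to 4q^2 + 2q + 8,
and factoring out 2 leaves 2(2q^2 + q + 4).

2(2q^2 + q + 4)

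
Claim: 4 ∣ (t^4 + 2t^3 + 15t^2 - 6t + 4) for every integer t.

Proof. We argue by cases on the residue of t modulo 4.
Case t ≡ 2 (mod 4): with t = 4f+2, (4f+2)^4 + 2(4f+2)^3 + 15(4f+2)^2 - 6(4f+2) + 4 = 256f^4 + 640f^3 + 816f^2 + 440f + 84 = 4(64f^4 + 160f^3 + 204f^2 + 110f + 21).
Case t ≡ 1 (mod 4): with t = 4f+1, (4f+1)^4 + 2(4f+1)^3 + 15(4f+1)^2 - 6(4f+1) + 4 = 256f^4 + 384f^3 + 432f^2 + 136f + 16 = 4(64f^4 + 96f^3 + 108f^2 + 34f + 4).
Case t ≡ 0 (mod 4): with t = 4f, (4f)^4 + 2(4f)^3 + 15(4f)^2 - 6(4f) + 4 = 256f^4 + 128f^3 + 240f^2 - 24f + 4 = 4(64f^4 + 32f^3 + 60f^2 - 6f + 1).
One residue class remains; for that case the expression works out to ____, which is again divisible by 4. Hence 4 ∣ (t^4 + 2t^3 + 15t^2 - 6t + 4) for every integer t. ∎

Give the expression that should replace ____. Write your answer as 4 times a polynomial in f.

Only t ≡ 3 (mod 4) is unaccounted for. Put t = 4f+3:
(4f+3)^4 + 2(4f+3)^3 + 15(4f+3)^2 - 6(4f+3) + 4 expands to 256f^4 + 896f^3 + 1392f^2 + 984f + 256,
and factoring out 4 leaves 4(64f^4 + 224f^3 + 348f^2 + 246f + 64).

4(64f^4 + 224f^3 + 348f^2 + 246f + 64)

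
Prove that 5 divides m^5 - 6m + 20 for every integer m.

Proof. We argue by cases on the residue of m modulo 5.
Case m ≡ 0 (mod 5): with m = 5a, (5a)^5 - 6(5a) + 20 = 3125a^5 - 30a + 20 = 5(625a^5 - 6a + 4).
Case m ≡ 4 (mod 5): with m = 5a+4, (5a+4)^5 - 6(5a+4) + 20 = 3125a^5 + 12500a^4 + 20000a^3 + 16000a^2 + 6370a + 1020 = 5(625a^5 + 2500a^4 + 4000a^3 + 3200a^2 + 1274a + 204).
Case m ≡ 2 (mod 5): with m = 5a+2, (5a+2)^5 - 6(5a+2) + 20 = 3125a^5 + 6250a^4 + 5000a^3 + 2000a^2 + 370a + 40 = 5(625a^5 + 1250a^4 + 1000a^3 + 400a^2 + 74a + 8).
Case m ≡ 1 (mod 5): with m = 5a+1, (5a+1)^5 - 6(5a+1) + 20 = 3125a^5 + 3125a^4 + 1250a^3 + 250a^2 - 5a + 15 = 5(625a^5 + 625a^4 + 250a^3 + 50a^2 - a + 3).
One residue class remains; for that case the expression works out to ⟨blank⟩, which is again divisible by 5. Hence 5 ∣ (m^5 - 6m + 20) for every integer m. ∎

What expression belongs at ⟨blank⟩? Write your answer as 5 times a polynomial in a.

The residues treated are {0, 4, 2, 1}, so the missing case is m ≡ 3 (mod 5); write m = 5a+3.
Then (5a+3)^5 - 6(5a+3) + 20 = 3125a^5 + 9375a^4 + 11250a^3 + 6750a^2 + 1995a + 245 = 5(625a^5 + 1875a^4 + 2250a^3 + 1350a^2 + 399a + 49).

5(625a^5 + 1875a^4 + 2250a^3 + 1350a^2 + 399a + 49)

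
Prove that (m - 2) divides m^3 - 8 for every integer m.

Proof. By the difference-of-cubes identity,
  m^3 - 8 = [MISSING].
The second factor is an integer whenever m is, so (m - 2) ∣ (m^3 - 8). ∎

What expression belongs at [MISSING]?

a^3 - b^3 = (a - b)(a^2 + ab + b^2). With a = m, b = 2:
m^3 - 8 = (m - 2)(m^2 + 2m + 4).

(m - 2)(m^2 + 2m + 4)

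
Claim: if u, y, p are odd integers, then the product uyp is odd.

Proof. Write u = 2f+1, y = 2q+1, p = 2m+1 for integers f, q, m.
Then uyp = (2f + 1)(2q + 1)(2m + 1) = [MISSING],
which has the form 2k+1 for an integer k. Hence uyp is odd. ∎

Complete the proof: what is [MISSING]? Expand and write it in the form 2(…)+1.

2(4fmq + 2fm + 2fq + f + 2mq + m + q) + 1

Expanding: (2f + 1)(2q + 1)(2m + 1) = 8fmq + 4fm + 4fq + 2f + 4mq + 2m + 2q + 1.
Every term except the constant is even, so this is 2(4fmq + 2fm + 2fq + f + 2mq + m + q) + 1,
and 4fmq + 2fm + 2fq + f + 2mq + m + q ∈ ℤ gives the required form.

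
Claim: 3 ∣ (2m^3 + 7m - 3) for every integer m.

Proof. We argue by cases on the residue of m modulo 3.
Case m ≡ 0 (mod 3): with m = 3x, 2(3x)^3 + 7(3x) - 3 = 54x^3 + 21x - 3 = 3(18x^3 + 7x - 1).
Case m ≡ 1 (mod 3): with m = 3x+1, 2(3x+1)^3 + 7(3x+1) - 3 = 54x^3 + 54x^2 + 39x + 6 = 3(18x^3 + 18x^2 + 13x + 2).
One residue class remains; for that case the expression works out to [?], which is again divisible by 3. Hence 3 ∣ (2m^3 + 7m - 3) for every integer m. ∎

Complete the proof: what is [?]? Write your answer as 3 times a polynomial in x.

Only m ≡ 2 (mod 3) is unaccounted for. Put m = 3x+2:
2(3x+2)^3 + 7(3x+2) - 3 expands to 54x^3 + 108x^2 + 93x + 27,
and factoring out 3 leaves 3(18x^3 + 36x^2 + 31x + 9).

3(18x^3 + 36x^2 + 31x + 9)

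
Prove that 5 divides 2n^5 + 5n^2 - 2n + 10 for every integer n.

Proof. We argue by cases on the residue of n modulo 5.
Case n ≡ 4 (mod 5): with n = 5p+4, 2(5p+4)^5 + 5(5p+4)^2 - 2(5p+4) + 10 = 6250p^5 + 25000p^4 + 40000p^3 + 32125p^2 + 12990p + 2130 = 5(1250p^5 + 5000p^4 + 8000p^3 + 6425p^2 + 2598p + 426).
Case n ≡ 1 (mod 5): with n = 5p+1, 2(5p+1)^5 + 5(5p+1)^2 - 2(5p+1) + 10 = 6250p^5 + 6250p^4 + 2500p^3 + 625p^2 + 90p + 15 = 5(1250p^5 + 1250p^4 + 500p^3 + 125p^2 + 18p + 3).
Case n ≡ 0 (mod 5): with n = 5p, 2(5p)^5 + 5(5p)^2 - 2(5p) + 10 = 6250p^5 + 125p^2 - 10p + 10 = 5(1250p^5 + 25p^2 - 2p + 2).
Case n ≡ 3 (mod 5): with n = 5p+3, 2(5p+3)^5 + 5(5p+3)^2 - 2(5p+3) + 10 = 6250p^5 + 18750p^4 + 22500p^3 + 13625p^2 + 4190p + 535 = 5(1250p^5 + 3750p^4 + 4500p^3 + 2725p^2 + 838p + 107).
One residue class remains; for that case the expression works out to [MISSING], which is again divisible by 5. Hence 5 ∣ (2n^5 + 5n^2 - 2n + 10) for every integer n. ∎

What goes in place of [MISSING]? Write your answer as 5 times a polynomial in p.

The residues treated are {4, 1, 0, 3}, so the missing case is n ≡ 2 (mod 5); write n = 5p+2.
Then 2(5p+2)^5 + 5(5p+2)^2 - 2(5p+2) + 10 = 6250p^5 + 12500p^4 + 10000p^3 + 4125p^2 + 890p + 90 = 5(1250p^5 + 2500p^4 + 2000p^3 + 825p^2 + 178p + 18).

5(1250p^5 + 2500p^4 + 2000p^3 + 825p^2 + 178p + 18)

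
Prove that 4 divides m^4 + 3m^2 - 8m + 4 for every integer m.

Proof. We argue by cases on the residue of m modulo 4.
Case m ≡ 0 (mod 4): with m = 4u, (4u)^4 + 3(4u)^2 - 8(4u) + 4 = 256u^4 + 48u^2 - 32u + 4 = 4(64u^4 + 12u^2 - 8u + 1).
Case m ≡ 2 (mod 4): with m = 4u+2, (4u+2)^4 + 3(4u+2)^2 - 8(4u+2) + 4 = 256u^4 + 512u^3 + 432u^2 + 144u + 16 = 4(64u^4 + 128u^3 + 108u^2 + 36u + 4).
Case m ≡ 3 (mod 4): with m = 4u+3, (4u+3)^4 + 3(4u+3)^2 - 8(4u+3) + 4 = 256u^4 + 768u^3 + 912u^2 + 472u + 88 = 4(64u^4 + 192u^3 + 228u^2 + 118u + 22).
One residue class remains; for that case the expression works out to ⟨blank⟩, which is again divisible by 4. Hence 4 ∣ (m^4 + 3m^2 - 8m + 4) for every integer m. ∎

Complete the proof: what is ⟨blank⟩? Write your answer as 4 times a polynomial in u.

4(64u^4 + 64u^3 + 36u^2 + 2u)

Only m ≡ 1 (mod 4) is unaccounted for. Put m = 4u+1:
(4u+1)^4 + 3(4u+1)^2 - 8(4u+1) + 4 expands to 256u^4 + 256u^3 + 144u^2 + 8u,
and factoring out 4 leaves 4(64u^4 + 64u^3 + 36u^2 + 2u).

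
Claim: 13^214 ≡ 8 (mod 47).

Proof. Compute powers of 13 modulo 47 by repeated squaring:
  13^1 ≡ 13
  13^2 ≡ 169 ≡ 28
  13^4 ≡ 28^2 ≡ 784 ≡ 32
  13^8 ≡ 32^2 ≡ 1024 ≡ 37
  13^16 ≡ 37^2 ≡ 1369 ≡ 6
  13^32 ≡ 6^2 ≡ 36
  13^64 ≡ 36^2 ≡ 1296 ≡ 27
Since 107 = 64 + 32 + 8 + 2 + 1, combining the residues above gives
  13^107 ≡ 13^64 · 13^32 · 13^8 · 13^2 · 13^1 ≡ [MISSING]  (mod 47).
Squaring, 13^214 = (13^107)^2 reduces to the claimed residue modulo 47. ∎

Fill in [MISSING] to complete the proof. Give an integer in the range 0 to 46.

33

13^64 · 13^32 · 13^8 · 13^2 · 13^1 ≡ 27 · 36 · 37 · 28 · 13 = 13090896.
13090896 mod 47 = 33, so 13^107 ≡ 33 (mod 47).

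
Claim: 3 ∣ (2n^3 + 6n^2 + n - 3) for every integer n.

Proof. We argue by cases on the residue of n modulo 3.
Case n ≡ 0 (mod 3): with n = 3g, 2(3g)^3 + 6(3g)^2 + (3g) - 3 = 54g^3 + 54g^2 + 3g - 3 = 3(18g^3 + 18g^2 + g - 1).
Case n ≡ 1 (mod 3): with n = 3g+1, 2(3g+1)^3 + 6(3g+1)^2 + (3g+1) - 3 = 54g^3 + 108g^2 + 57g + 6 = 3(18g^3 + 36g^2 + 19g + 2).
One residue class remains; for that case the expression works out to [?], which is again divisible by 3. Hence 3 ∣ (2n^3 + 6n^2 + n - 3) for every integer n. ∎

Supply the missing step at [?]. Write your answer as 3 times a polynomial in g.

3(18g^3 + 54g^2 + 49g + 13)

The residues treated are {0, 1}, so the missing case is n ≡ 2 (mod 3); write n = 3g+2.
Then 2(3g+2)^3 + 6(3g+2)^2 + (3g+2) - 3 = 54g^3 + 162g^2 + 147g + 39 = 3(18g^3 + 54g^2 + 49g + 13).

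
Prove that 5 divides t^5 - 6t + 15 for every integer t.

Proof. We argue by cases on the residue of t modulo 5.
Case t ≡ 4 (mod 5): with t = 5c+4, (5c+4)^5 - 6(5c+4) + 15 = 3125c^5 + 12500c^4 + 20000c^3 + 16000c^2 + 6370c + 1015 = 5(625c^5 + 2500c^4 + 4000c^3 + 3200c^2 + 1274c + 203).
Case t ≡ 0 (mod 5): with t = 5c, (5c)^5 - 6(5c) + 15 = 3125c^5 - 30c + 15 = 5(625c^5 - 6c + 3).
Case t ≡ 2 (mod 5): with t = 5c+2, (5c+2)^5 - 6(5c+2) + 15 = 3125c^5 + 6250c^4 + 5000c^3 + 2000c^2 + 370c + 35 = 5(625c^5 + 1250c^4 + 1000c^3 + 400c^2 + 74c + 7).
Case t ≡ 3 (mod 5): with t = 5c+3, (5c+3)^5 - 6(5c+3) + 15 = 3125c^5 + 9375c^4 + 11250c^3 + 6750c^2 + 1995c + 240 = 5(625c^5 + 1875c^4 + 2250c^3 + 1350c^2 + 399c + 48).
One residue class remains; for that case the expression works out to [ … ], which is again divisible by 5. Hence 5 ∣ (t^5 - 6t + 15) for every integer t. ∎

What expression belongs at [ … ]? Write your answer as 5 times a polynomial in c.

The residues treated are {4, 0, 2, 3}, so the missing case is t ≡ 1 (mod 5); write t = 5c+1.
Then (5c+1)^5 - 6(5c+1) + 15 = 3125c^5 + 3125c^4 + 1250c^3 + 250c^2 - 5c + 10 = 5(625c^5 + 625c^4 + 250c^3 + 50c^2 - c + 2).

5(625c^5 + 625c^4 + 250c^3 + 50c^2 - c + 2)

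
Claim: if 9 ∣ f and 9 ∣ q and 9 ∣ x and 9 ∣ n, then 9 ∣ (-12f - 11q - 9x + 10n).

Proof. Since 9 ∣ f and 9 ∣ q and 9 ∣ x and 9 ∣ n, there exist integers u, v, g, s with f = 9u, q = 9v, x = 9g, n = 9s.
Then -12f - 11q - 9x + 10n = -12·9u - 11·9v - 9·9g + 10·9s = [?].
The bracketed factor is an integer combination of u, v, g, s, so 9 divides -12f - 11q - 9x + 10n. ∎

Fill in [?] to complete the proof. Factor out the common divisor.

9(-9g + 10s - 12u - 11v)

Each term has a factor of 9: -12·9u - 11·9v - 9·9g + 10·9s = 9·(-9g + 10s - 12u - 11v).
Since -9g + 10s - 12u - 11v is an integer, 9 ∣ (-12f - 11q - 9x + 10n).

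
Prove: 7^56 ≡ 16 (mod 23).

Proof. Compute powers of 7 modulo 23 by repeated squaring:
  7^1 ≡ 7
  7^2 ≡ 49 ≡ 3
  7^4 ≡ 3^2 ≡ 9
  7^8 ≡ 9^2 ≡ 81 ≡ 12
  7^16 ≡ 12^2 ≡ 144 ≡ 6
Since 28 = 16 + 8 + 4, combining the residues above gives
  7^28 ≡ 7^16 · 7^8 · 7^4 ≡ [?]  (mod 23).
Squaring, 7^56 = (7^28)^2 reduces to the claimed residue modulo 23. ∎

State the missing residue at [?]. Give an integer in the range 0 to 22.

Multiply the listed residues: 6 · 12 · 9 = 72 → 648.
Reducing modulo 23: 648 = 28·23 + 4, so 7^28 ≡ 4.

4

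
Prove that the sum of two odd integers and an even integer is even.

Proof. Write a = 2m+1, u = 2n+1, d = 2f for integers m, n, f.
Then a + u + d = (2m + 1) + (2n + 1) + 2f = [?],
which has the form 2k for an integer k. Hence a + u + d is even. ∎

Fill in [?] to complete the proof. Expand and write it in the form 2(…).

(2m + 1) + (2n + 1) + 2f = 2f + 2m + 2n + 2
= 2(f + m + n + 1).
Since f + m + n + 1 is an integer, the sum is of the form 2k for an integer k.

2(f + m + n + 1)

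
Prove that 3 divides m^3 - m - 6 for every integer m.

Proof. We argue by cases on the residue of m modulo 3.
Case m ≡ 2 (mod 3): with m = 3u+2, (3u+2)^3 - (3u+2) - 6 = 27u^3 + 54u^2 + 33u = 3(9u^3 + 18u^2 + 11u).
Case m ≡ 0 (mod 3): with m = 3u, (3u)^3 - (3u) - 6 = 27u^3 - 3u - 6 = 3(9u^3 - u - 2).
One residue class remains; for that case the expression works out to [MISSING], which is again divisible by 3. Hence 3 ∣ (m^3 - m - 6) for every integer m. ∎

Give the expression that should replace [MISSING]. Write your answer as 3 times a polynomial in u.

3(9u^3 + 9u^2 + 2u - 2)

The residues treated are {2, 0}, so the missing case is m ≡ 1 (mod 3); write m = 3u+1.
Then (3u+1)^3 - (3u+1) - 6 = 27u^3 + 27u^2 + 6u - 6 = 3(9u^3 + 9u^2 + 2u - 2).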